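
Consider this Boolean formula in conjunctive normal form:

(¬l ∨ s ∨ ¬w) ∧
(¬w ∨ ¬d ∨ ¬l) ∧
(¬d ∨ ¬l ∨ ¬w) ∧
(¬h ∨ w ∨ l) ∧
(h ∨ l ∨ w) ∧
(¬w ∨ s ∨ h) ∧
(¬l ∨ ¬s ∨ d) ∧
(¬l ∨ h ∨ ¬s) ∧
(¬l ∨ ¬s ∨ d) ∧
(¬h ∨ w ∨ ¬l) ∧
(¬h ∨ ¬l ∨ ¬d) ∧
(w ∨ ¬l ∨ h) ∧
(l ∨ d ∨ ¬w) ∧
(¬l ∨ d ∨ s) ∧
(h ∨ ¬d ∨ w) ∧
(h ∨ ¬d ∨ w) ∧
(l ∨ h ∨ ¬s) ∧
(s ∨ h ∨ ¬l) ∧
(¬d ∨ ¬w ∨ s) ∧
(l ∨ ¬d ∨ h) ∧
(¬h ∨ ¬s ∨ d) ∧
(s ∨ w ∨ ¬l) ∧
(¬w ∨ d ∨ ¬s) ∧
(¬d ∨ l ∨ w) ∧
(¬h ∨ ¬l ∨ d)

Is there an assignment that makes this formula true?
Yes

Yes, the formula is satisfiable.

One satisfying assignment is: h=True, d=True, w=True, s=True, l=False

Verification: With this assignment, all 25 clauses evaluate to true.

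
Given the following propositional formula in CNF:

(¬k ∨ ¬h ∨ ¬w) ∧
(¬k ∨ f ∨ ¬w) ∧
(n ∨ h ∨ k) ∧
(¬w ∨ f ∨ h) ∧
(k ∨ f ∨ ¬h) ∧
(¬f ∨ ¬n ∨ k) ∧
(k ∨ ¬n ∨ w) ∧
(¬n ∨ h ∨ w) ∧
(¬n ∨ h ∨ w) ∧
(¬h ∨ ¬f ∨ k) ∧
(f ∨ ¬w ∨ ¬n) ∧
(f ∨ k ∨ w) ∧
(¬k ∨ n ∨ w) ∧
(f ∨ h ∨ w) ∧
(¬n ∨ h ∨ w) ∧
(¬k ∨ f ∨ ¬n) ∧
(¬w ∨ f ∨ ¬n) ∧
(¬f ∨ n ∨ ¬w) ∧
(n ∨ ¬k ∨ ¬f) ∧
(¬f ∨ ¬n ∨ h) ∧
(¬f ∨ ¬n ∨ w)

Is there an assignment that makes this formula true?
No

No, the formula is not satisfiable.

No assignment of truth values to the variables can make all 21 clauses true simultaneously.

The formula is UNSAT (unsatisfiable).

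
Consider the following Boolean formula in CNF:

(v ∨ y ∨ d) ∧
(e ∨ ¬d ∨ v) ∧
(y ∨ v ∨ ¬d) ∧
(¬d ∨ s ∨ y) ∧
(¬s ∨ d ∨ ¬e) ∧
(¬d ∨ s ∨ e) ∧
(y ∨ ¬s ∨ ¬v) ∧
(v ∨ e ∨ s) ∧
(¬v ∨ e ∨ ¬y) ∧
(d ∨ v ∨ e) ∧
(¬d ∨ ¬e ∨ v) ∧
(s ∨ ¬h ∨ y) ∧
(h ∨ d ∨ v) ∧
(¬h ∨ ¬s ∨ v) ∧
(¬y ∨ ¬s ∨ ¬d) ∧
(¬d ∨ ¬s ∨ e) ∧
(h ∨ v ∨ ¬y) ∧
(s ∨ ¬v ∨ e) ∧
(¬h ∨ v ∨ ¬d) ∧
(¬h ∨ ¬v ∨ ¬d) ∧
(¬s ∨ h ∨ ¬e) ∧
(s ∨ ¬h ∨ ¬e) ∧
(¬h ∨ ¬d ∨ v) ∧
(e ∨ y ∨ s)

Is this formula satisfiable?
Yes

Yes, the formula is satisfiable.

One satisfying assignment is: h=False, y=False, d=False, e=True, s=False, v=True

Verification: With this assignment, all 24 clauses evaluate to true.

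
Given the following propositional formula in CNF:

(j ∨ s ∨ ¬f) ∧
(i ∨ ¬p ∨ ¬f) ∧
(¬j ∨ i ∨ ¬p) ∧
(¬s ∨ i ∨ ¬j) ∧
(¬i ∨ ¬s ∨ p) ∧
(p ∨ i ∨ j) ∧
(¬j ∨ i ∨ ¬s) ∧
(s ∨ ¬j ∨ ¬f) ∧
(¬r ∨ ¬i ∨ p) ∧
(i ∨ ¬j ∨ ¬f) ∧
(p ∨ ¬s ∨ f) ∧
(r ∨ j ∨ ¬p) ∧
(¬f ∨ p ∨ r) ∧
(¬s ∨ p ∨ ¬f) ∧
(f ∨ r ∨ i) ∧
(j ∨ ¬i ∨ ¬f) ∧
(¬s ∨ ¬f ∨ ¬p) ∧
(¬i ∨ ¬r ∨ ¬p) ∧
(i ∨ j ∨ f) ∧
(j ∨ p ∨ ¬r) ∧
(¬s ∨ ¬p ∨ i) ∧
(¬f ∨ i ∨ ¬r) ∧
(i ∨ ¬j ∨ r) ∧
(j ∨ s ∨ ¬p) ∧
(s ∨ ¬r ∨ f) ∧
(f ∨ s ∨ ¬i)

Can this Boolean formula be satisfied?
Yes

Yes, the formula is satisfiable.

One satisfying assignment is: i=True, p=True, j=True, f=False, s=True, r=False

Verification: With this assignment, all 26 clauses evaluate to true.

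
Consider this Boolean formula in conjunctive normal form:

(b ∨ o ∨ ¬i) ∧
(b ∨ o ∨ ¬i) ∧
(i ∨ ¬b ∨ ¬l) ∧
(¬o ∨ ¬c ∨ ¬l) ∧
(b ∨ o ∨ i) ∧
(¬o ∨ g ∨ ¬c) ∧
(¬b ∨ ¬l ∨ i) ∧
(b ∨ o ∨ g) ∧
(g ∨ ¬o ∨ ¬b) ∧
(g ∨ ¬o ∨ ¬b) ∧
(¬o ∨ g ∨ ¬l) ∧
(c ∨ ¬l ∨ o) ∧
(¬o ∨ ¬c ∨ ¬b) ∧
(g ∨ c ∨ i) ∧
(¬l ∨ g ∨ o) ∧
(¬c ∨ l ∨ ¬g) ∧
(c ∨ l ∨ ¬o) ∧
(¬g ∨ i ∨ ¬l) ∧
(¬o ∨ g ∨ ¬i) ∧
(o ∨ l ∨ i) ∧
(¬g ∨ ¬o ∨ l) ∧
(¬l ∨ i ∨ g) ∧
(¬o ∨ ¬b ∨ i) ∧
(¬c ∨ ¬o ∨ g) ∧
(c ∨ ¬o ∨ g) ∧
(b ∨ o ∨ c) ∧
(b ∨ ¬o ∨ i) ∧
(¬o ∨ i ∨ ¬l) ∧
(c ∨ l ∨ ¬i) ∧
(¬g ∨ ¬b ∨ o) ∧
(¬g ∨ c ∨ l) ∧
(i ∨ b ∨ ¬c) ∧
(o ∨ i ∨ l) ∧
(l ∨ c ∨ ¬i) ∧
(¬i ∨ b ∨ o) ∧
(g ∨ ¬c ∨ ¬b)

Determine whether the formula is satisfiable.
Yes

Yes, the formula is satisfiable.

One satisfying assignment is: g=True, c=False, i=True, l=True, b=True, o=True

Verification: With this assignment, all 36 clauses evaluate to true.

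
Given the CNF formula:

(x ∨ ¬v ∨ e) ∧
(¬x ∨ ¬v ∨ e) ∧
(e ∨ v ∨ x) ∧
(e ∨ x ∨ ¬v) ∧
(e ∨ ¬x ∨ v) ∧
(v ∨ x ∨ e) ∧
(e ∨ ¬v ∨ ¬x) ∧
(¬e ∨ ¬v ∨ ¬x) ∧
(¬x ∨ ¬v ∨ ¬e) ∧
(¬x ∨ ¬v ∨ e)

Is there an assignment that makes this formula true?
Yes

Yes, the formula is satisfiable.

One satisfying assignment is: e=True, x=False, v=False

Verification: With this assignment, all 10 clauses evaluate to true.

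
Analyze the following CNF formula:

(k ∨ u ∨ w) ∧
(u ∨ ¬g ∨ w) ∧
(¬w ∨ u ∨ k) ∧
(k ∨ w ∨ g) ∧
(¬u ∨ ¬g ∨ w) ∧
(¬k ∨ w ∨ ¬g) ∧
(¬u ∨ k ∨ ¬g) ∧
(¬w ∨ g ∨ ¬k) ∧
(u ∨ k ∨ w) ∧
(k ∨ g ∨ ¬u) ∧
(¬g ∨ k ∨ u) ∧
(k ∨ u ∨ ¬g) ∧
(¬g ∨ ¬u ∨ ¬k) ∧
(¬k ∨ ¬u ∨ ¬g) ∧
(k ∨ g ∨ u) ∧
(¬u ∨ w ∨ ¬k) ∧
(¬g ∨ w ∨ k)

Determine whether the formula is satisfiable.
Yes

Yes, the formula is satisfiable.

One satisfying assignment is: w=False, g=False, u=False, k=True

Verification: With this assignment, all 17 clauses evaluate to true.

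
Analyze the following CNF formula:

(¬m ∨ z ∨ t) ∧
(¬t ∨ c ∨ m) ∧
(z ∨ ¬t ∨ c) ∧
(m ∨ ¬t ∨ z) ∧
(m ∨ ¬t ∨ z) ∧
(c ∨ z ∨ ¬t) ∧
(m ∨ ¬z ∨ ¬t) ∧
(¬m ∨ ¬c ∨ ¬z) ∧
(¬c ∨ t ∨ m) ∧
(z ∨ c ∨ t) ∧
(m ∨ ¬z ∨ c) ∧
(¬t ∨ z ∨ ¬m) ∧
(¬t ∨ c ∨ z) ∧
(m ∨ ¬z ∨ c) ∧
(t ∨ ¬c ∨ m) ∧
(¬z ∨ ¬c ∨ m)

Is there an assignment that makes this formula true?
Yes

Yes, the formula is satisfiable.

One satisfying assignment is: z=True, c=False, t=True, m=True

Verification: With this assignment, all 16 clauses evaluate to true.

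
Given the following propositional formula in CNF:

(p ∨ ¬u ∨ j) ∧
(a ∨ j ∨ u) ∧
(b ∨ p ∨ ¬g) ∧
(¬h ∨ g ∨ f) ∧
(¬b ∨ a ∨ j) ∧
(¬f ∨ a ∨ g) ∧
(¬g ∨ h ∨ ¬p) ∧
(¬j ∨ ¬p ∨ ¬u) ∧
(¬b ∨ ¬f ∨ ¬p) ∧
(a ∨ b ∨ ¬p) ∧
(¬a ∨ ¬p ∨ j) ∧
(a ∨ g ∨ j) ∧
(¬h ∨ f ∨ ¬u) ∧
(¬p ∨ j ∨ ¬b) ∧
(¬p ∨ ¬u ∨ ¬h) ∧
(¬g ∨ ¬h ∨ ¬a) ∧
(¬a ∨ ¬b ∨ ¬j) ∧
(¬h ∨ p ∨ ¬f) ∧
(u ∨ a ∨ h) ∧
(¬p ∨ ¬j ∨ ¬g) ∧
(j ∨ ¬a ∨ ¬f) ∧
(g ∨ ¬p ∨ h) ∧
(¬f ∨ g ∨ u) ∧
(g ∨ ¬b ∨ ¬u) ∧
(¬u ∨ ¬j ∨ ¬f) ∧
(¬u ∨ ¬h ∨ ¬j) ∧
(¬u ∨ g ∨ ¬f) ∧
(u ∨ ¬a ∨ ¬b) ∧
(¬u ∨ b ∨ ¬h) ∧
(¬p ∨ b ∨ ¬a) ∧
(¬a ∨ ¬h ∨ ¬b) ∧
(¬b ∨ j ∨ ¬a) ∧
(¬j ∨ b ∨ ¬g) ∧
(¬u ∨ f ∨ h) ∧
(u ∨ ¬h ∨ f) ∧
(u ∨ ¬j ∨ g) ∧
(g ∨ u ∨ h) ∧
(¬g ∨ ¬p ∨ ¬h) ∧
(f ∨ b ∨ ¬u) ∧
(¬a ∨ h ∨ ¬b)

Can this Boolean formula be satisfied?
No

No, the formula is not satisfiable.

No assignment of truth values to the variables can make all 40 clauses true simultaneously.

The formula is UNSAT (unsatisfiable).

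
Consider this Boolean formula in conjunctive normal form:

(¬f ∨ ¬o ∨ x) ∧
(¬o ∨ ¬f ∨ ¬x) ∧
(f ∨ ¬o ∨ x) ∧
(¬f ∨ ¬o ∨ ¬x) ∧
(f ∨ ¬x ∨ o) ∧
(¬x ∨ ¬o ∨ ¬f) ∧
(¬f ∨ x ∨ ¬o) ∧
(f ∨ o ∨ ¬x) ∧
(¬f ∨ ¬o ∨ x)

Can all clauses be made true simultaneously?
Yes

Yes, the formula is satisfiable.

One satisfying assignment is: f=False, o=False, x=False

Verification: With this assignment, all 9 clauses evaluate to true.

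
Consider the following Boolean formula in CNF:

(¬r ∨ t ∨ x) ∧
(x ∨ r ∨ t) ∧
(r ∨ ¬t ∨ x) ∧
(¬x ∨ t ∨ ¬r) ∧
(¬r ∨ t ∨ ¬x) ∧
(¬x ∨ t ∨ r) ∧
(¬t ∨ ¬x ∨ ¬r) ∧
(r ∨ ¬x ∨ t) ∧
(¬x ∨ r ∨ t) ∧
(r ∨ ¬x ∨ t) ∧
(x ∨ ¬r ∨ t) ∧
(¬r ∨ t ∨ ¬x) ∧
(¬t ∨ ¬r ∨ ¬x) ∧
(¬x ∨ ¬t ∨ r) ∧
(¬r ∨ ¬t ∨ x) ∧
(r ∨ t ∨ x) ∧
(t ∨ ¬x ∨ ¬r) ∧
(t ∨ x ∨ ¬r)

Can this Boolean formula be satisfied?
No

No, the formula is not satisfiable.

No assignment of truth values to the variables can make all 18 clauses true simultaneously.

The formula is UNSAT (unsatisfiable).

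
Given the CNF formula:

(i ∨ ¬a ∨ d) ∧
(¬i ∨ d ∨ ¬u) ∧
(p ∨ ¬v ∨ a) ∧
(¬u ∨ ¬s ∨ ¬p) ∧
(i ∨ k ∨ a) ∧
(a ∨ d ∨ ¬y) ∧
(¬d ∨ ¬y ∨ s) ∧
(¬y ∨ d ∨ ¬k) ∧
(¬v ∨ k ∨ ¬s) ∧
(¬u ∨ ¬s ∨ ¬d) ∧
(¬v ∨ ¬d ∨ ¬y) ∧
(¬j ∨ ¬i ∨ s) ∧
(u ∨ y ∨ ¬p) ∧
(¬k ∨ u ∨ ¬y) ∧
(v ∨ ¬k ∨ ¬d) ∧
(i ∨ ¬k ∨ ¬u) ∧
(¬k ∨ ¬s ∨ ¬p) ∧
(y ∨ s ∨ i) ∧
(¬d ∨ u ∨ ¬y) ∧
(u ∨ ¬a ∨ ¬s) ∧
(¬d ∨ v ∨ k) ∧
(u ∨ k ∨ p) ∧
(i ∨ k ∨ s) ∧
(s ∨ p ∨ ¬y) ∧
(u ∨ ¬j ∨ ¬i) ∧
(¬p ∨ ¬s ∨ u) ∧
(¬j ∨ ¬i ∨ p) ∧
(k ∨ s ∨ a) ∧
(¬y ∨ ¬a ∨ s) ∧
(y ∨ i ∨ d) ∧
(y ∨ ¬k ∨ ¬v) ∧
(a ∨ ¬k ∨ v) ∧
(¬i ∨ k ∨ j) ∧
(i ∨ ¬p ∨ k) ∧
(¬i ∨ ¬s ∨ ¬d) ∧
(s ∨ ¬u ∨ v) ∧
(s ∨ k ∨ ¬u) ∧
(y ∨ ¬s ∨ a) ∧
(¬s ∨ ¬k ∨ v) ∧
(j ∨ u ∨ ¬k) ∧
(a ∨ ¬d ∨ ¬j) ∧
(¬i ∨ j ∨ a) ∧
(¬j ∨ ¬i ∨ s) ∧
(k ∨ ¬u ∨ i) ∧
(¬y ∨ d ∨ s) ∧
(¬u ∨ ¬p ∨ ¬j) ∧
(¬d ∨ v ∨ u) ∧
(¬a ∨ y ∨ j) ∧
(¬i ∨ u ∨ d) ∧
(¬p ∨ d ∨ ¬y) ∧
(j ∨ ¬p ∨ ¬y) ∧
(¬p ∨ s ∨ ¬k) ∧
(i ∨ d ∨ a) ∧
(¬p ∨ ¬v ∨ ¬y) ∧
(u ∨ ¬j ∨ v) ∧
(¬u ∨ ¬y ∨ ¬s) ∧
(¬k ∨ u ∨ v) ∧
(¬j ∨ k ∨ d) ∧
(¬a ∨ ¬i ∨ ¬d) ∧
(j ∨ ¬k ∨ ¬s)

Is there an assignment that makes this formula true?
No

No, the formula is not satisfiable.

No assignment of truth values to the variables can make all 60 clauses true simultaneously.

The formula is UNSAT (unsatisfiable).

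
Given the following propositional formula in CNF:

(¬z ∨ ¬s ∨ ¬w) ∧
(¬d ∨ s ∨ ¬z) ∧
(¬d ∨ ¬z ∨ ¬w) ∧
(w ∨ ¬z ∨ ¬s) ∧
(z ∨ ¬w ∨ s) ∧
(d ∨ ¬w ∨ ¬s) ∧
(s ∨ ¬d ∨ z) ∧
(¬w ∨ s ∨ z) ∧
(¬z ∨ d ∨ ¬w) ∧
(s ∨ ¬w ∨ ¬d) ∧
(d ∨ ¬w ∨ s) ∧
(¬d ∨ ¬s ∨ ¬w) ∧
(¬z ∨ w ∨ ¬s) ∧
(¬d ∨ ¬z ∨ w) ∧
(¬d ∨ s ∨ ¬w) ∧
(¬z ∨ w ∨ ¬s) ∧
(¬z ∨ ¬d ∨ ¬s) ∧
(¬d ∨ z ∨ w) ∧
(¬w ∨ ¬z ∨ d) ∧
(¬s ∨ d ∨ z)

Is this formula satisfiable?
Yes

Yes, the formula is satisfiable.

One satisfying assignment is: s=False, z=False, w=False, d=False

Verification: With this assignment, all 20 clauses evaluate to true.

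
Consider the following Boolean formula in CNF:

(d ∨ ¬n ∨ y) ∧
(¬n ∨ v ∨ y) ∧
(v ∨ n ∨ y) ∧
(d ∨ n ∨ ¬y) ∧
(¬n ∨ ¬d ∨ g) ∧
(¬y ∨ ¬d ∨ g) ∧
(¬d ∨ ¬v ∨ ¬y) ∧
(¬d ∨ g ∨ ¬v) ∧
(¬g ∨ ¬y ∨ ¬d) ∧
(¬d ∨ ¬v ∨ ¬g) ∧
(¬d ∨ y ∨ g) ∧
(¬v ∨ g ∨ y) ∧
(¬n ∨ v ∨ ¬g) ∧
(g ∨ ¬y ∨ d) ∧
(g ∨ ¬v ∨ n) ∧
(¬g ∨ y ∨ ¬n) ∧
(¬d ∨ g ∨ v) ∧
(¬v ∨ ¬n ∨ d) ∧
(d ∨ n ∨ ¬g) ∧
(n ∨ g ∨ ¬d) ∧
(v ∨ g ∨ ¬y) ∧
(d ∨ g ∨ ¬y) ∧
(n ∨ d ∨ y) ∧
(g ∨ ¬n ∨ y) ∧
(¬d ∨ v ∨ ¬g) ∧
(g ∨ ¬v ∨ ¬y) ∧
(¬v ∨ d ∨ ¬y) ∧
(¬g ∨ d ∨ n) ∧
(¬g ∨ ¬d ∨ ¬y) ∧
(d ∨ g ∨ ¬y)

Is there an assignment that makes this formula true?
No

No, the formula is not satisfiable.

No assignment of truth values to the variables can make all 30 clauses true simultaneously.

The formula is UNSAT (unsatisfiable).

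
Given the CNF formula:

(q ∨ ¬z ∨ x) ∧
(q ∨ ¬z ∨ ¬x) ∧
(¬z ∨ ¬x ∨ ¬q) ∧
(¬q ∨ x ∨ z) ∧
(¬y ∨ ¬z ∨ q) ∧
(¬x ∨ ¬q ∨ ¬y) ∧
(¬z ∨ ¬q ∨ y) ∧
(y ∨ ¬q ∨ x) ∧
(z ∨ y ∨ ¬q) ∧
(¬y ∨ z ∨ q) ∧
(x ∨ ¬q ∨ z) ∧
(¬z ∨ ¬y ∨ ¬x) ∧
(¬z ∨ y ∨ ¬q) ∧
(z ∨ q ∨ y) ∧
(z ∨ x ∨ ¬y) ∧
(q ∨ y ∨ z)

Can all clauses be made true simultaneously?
Yes

Yes, the formula is satisfiable.

One satisfying assignment is: q=True, y=True, z=True, x=False

Verification: With this assignment, all 16 clauses evaluate to true.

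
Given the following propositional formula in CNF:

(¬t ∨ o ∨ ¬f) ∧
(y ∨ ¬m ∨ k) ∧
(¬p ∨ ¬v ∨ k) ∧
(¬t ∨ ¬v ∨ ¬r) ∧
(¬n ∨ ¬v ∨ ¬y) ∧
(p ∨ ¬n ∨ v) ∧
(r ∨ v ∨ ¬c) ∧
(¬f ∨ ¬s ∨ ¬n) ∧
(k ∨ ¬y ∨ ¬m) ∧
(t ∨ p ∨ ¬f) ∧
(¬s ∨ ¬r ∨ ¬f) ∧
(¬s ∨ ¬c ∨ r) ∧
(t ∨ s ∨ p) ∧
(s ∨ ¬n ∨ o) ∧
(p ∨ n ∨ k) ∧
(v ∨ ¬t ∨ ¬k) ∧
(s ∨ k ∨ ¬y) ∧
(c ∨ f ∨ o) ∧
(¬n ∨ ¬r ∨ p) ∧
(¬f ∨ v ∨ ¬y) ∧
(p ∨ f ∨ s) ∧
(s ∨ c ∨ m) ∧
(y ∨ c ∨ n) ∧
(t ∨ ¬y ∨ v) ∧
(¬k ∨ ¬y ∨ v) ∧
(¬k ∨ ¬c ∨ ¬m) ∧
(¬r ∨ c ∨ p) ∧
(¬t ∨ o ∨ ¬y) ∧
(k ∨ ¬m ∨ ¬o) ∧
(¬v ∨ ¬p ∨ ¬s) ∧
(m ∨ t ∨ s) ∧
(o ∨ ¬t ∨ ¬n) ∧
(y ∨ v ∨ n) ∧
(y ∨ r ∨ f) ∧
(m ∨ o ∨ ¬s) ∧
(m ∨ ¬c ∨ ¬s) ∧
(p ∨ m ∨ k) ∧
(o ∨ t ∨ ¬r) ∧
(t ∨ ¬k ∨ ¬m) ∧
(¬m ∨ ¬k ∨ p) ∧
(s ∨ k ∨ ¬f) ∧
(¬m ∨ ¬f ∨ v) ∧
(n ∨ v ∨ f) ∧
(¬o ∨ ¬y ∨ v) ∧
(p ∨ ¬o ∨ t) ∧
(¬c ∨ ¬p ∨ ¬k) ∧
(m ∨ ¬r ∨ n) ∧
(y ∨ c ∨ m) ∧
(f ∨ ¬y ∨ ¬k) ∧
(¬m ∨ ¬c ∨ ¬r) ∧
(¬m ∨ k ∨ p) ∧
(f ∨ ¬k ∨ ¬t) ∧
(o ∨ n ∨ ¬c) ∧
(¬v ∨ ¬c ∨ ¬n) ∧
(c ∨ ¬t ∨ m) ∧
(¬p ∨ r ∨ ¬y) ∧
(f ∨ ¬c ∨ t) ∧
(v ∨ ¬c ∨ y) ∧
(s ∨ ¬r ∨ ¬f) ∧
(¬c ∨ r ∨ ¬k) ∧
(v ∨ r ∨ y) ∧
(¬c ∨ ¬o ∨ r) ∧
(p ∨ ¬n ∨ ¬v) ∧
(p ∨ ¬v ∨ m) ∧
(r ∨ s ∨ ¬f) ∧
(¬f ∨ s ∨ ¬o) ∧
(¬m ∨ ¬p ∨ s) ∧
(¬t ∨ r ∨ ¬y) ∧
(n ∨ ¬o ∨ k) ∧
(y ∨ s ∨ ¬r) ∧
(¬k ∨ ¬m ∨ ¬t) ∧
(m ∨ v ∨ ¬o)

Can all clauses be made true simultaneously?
No

No, the formula is not satisfiable.

No assignment of truth values to the variables can make all 72 clauses true simultaneously.

The formula is UNSAT (unsatisfiable).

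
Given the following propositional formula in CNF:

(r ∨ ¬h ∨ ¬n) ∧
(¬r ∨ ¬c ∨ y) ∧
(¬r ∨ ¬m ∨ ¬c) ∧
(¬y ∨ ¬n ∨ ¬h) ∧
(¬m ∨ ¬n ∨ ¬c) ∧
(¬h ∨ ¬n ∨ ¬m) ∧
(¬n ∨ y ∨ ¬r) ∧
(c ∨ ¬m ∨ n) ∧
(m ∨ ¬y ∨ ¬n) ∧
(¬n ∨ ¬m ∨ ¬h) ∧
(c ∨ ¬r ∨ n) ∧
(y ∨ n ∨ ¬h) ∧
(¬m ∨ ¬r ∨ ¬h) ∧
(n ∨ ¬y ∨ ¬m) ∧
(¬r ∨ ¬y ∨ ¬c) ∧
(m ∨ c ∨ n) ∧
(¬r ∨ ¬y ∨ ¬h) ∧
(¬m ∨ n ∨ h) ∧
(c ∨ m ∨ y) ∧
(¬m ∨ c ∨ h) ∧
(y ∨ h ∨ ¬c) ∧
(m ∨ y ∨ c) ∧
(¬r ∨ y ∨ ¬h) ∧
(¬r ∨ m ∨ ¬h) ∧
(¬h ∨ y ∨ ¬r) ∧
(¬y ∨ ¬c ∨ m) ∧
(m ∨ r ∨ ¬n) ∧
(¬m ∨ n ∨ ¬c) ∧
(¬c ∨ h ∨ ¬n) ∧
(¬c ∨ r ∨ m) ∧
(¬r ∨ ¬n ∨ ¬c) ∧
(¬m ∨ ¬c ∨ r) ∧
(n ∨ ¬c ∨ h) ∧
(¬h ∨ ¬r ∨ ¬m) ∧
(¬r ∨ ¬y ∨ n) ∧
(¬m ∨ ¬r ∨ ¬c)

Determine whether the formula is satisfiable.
No

No, the formula is not satisfiable.

No assignment of truth values to the variables can make all 36 clauses true simultaneously.

The formula is UNSAT (unsatisfiable).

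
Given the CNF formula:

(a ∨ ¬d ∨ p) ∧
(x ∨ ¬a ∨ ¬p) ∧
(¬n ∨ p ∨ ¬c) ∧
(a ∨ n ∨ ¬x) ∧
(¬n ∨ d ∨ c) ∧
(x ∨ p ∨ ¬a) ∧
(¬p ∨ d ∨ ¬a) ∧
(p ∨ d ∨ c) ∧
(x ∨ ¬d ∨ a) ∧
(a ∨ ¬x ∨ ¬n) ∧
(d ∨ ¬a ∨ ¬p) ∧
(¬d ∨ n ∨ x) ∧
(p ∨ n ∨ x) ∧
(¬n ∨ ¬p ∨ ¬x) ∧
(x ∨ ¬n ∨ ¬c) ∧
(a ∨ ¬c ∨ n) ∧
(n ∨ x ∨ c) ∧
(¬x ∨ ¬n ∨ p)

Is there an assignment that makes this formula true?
Yes

Yes, the formula is satisfiable.

One satisfying assignment is: p=False, c=False, n=False, a=True, d=True, x=True

Verification: With this assignment, all 18 clauses evaluate to true.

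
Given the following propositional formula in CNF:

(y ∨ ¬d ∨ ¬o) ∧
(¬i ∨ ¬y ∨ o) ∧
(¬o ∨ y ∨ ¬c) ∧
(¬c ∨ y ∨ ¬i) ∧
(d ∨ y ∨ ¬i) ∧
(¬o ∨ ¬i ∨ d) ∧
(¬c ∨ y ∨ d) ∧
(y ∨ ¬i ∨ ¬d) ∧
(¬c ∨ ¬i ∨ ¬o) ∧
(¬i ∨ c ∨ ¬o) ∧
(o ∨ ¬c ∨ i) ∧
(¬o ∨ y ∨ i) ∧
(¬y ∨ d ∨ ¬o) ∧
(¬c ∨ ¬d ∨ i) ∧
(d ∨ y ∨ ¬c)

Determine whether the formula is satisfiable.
Yes

Yes, the formula is satisfiable.

One satisfying assignment is: c=False, o=False, d=False, y=False, i=False

Verification: With this assignment, all 15 clauses evaluate to true.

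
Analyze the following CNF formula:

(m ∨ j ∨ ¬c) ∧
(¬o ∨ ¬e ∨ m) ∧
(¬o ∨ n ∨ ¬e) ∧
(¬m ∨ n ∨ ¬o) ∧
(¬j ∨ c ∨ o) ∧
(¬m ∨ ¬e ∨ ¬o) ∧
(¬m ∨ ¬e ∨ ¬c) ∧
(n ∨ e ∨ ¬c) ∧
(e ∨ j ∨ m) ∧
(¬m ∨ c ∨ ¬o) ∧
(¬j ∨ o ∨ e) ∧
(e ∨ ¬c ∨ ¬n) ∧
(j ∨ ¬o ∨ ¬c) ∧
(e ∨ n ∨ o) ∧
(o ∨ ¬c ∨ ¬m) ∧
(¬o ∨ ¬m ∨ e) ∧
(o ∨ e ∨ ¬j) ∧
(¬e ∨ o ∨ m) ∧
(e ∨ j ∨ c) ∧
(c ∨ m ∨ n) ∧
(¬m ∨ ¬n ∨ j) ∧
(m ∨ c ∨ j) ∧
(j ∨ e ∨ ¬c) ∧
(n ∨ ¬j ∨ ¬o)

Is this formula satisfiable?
Yes

Yes, the formula is satisfiable.

One satisfying assignment is: e=False, n=True, o=True, j=True, c=False, m=False

Verification: With this assignment, all 24 clauses evaluate to true.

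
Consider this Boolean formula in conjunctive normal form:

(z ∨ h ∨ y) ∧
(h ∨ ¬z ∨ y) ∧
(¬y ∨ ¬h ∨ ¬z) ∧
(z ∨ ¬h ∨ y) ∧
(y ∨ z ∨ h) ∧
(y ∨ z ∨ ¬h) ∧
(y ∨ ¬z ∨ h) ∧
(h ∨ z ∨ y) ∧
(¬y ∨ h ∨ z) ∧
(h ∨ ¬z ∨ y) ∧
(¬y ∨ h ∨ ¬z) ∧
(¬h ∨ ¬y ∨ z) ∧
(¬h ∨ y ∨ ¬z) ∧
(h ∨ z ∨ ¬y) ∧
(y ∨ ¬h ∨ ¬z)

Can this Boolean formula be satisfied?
No

No, the formula is not satisfiable.

No assignment of truth values to the variables can make all 15 clauses true simultaneously.

The formula is UNSAT (unsatisfiable).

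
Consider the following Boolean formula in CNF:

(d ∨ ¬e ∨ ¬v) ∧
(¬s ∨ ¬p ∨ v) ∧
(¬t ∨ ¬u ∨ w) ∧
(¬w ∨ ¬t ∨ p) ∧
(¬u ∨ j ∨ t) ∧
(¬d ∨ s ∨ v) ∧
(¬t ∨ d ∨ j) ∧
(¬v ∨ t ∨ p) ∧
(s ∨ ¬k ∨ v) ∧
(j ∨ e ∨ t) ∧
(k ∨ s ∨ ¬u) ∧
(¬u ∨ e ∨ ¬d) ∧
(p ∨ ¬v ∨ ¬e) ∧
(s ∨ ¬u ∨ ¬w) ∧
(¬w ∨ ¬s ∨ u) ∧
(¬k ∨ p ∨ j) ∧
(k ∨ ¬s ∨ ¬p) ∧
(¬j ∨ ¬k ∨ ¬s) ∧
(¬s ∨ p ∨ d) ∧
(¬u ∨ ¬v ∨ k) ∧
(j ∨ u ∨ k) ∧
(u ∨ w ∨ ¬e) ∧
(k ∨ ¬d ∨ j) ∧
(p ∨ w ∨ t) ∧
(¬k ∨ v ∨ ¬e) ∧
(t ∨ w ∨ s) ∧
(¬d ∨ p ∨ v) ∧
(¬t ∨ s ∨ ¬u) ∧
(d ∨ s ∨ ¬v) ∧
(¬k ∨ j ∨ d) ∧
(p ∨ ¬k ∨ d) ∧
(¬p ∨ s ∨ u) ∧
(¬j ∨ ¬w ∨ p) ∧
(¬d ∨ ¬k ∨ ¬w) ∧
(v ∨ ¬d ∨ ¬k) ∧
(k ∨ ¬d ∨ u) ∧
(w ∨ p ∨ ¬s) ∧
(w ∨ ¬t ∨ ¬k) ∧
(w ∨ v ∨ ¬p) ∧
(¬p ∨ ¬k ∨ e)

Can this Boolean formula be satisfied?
Yes

Yes, the formula is satisfiable.

One satisfying assignment is: w=False, v=False, p=False, u=False, t=True, j=True, k=False, s=False, e=False, d=False

Verification: With this assignment, all 40 clauses evaluate to true.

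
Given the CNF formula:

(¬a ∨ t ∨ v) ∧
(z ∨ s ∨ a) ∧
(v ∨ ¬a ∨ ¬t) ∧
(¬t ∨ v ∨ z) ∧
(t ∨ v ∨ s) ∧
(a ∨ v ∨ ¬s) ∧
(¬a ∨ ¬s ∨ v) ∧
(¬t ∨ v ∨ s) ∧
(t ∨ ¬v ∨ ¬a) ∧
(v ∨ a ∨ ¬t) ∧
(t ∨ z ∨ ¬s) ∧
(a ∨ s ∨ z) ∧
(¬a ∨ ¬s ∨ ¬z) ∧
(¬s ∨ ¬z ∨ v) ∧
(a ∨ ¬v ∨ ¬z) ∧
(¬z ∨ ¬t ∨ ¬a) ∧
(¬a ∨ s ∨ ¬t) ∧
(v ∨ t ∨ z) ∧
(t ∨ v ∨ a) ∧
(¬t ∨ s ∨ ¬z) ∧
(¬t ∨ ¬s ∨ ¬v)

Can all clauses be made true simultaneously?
No

No, the formula is not satisfiable.

No assignment of truth values to the variables can make all 21 clauses true simultaneously.

The formula is UNSAT (unsatisfiable).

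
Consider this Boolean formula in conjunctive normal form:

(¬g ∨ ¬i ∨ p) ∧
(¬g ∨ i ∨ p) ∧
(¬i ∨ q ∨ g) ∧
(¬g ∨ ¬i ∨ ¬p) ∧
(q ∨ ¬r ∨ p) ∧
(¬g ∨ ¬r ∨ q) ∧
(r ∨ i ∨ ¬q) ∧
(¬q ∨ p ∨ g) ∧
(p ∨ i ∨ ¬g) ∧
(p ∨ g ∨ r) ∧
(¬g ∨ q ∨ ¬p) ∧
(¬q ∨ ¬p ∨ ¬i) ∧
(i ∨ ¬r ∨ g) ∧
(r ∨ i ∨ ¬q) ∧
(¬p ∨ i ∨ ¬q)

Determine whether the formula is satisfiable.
Yes

Yes, the formula is satisfiable.

One satisfying assignment is: p=True, r=False, q=False, g=False, i=False

Verification: With this assignment, all 15 clauses evaluate to true.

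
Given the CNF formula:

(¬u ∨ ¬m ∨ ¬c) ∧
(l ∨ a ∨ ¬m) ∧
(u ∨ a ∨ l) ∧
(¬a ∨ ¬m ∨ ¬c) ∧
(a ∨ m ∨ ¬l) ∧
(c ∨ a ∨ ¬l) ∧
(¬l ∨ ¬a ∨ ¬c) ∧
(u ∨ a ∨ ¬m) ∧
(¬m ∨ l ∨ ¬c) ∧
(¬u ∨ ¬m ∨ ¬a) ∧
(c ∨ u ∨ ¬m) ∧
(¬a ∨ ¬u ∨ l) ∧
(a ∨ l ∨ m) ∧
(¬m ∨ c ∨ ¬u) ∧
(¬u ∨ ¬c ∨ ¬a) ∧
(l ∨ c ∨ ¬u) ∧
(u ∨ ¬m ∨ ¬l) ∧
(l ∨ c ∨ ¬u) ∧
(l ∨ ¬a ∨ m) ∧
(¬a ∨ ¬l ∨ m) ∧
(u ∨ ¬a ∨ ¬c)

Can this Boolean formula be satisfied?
No

No, the formula is not satisfiable.

No assignment of truth values to the variables can make all 21 clauses true simultaneously.

The formula is UNSAT (unsatisfiable).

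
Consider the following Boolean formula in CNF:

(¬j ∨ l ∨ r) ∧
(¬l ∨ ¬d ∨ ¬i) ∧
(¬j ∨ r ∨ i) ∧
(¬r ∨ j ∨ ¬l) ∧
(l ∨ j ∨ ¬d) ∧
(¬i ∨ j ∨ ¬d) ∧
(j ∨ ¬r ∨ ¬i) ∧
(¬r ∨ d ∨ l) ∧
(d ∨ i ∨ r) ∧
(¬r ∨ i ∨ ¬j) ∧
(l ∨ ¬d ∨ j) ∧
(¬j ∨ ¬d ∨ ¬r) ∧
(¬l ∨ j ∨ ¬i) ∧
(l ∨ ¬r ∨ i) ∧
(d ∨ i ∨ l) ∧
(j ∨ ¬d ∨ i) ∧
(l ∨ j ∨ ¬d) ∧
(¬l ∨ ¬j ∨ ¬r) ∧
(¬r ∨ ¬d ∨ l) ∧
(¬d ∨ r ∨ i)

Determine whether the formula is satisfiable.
Yes

Yes, the formula is satisfiable.

One satisfying assignment is: l=False, r=False, j=False, d=False, i=True

Verification: With this assignment, all 20 clauses evaluate to true.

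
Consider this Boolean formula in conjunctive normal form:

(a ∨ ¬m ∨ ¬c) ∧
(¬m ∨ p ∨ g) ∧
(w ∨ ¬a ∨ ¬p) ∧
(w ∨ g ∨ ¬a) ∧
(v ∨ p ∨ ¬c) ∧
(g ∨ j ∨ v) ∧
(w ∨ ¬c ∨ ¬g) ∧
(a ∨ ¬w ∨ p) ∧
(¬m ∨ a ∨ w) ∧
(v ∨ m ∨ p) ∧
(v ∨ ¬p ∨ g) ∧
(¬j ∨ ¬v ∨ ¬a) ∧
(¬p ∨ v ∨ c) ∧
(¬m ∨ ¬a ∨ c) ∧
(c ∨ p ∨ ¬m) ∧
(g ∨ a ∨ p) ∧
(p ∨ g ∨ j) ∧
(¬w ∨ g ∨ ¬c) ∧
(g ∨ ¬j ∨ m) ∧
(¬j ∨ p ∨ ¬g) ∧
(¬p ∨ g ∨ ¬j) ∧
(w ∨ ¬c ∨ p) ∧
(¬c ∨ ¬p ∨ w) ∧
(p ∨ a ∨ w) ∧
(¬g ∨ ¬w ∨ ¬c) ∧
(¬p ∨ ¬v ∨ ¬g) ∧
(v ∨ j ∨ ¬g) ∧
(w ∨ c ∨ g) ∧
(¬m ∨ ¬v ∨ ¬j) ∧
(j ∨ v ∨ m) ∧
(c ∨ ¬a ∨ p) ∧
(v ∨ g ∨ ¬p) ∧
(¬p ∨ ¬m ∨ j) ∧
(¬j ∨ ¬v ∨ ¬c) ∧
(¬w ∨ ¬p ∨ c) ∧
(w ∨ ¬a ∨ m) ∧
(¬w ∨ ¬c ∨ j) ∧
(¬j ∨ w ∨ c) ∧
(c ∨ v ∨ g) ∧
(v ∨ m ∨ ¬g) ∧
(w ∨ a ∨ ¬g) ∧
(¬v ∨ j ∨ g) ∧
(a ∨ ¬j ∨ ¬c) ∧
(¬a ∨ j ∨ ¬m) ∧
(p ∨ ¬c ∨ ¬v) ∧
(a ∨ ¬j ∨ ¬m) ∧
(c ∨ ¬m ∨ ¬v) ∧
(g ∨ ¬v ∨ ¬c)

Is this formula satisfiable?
No

No, the formula is not satisfiable.

No assignment of truth values to the variables can make all 48 clauses true simultaneously.

The formula is UNSAT (unsatisfiable).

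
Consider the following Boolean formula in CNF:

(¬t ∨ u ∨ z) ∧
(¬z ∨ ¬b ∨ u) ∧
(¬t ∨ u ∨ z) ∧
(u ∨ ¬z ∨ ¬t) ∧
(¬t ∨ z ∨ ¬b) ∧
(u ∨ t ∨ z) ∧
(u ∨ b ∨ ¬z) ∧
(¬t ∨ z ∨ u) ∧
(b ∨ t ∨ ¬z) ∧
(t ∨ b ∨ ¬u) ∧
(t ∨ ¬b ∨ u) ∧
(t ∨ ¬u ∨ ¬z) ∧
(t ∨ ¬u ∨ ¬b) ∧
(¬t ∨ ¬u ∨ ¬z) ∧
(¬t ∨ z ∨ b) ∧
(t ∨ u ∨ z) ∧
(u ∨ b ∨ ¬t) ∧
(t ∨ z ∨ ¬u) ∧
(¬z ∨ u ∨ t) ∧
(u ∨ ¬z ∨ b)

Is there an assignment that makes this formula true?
No

No, the formula is not satisfiable.

No assignment of truth values to the variables can make all 20 clauses true simultaneously.

The formula is UNSAT (unsatisfiable).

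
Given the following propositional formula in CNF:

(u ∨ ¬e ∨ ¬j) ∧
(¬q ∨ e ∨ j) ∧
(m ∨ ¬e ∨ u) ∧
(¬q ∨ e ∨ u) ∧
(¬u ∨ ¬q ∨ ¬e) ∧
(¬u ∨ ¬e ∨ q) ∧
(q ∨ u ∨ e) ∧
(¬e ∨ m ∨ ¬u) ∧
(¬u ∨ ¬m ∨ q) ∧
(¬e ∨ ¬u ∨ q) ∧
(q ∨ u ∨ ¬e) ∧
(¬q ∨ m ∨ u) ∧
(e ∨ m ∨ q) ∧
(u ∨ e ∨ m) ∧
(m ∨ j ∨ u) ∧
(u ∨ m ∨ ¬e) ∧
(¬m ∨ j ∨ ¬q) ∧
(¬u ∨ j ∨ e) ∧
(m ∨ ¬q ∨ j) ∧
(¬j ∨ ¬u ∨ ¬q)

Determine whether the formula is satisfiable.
No

No, the formula is not satisfiable.

No assignment of truth values to the variables can make all 20 clauses true simultaneously.

The formula is UNSAT (unsatisfiable).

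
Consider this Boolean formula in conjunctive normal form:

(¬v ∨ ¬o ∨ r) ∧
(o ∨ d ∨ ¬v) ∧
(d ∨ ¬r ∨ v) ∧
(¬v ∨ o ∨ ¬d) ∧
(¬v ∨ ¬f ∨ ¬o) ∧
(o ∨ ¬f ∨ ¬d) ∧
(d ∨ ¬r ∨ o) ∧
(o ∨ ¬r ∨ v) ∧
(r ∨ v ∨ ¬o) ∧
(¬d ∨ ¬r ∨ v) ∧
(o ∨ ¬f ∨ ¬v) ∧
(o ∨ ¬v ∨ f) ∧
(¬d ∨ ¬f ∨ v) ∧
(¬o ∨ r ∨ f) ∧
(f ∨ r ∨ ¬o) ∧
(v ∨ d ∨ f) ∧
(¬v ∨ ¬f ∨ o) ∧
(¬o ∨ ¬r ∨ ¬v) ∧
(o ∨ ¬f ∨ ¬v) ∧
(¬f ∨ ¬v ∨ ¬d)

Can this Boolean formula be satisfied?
Yes

Yes, the formula is satisfiable.

One satisfying assignment is: r=False, o=False, d=True, v=False, f=False

Verification: With this assignment, all 20 clauses evaluate to true.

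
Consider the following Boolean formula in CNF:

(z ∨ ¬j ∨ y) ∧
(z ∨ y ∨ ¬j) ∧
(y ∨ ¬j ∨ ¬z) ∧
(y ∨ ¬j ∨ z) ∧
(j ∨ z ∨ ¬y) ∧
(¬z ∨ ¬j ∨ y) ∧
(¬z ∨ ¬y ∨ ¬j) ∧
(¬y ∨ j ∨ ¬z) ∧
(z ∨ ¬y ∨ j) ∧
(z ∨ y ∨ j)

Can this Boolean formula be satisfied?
Yes

Yes, the formula is satisfiable.

One satisfying assignment is: j=False, z=True, y=False

Verification: With this assignment, all 10 clauses evaluate to true.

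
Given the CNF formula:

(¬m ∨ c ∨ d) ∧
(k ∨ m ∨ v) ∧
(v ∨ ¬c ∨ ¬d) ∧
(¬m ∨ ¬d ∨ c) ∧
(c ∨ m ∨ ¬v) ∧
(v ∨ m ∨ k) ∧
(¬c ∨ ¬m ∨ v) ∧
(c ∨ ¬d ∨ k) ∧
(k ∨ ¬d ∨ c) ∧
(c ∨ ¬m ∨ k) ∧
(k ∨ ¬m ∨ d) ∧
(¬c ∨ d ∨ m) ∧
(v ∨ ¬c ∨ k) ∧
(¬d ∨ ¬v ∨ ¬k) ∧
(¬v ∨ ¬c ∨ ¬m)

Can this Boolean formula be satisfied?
Yes

Yes, the formula is satisfiable.

One satisfying assignment is: c=False, v=False, d=False, m=False, k=True

Verification: With this assignment, all 15 clauses evaluate to true.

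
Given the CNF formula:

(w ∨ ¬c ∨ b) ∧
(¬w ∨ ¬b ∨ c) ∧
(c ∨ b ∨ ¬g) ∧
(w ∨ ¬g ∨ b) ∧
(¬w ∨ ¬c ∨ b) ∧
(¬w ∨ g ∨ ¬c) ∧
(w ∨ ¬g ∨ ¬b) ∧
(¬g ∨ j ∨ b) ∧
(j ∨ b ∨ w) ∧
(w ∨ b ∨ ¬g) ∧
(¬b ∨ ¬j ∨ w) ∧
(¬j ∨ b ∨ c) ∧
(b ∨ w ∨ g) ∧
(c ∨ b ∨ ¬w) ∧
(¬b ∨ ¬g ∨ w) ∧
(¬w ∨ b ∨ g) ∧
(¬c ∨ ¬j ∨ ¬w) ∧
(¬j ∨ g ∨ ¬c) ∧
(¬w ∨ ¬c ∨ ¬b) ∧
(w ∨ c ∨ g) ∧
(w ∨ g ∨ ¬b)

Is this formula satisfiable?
No

No, the formula is not satisfiable.

No assignment of truth values to the variables can make all 21 clauses true simultaneously.

The formula is UNSAT (unsatisfiable).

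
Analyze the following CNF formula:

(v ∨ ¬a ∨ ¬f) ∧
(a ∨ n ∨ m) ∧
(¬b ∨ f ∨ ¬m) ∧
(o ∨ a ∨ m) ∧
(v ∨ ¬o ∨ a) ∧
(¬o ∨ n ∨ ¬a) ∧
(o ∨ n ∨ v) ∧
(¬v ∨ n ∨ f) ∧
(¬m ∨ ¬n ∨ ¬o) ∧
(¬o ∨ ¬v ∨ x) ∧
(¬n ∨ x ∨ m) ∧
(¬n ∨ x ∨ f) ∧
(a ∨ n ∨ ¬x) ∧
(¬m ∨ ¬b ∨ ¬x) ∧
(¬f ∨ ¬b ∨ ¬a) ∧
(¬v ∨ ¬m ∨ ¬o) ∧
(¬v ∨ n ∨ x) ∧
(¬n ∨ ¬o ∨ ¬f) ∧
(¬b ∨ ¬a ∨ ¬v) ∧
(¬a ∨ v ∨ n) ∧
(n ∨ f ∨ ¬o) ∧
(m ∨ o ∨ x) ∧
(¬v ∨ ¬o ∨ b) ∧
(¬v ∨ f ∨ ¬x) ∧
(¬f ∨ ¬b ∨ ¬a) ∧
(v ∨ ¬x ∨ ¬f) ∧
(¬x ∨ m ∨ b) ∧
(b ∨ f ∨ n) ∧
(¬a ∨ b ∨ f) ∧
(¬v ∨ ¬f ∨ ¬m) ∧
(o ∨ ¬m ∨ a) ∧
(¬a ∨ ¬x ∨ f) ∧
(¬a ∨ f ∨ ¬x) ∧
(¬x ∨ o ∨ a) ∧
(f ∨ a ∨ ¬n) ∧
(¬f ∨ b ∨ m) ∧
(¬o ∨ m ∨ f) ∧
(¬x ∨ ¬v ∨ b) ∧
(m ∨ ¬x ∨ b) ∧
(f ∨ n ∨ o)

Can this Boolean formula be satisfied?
No

No, the formula is not satisfiable.

No assignment of truth values to the variables can make all 40 clauses true simultaneously.

The formula is UNSAT (unsatisfiable).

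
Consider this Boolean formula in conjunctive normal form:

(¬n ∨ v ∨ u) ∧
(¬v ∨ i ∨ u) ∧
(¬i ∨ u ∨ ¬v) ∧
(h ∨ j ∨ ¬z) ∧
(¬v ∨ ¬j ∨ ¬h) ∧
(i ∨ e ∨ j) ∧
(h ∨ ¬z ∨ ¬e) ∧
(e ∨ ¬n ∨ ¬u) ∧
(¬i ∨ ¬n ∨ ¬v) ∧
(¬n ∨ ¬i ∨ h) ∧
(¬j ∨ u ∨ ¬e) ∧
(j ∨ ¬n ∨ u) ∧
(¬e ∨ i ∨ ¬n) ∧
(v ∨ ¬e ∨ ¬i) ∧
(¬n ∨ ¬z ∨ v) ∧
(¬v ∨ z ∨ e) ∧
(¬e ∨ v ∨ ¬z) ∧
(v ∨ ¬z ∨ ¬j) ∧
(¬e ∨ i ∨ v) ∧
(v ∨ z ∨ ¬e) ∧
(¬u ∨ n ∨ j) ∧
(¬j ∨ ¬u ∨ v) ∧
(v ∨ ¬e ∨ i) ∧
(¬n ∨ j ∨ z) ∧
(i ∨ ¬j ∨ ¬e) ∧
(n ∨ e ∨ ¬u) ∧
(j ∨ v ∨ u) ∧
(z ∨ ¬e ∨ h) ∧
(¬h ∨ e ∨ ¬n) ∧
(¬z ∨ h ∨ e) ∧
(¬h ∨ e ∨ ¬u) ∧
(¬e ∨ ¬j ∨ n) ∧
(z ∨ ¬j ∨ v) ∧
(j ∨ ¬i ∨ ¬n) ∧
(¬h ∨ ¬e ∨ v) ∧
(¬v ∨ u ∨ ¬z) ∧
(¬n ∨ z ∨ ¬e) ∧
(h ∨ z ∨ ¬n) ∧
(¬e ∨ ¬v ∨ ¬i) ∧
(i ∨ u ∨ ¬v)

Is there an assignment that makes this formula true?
No

No, the formula is not satisfiable.

No assignment of truth values to the variables can make all 40 clauses true simultaneously.

The formula is UNSAT (unsatisfiable).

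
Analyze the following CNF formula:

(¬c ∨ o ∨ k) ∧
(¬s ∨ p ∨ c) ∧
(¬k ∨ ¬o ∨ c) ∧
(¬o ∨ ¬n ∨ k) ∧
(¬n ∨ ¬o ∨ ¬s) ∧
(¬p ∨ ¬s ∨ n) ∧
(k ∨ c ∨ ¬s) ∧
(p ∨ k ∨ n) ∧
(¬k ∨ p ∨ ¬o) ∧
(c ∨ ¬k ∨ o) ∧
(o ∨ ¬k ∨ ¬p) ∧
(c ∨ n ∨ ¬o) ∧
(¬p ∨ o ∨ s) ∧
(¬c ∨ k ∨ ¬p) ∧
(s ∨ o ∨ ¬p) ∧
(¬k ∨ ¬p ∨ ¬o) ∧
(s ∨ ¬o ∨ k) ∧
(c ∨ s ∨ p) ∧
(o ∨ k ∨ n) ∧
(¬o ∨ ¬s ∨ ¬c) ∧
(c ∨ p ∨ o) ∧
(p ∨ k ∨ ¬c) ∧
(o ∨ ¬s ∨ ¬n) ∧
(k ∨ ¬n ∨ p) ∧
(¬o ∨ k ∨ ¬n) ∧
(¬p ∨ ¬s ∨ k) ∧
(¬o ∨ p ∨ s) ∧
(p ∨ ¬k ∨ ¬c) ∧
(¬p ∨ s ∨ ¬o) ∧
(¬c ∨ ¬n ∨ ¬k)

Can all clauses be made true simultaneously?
No

No, the formula is not satisfiable.

No assignment of truth values to the variables can make all 30 clauses true simultaneously.

The formula is UNSAT (unsatisfiable).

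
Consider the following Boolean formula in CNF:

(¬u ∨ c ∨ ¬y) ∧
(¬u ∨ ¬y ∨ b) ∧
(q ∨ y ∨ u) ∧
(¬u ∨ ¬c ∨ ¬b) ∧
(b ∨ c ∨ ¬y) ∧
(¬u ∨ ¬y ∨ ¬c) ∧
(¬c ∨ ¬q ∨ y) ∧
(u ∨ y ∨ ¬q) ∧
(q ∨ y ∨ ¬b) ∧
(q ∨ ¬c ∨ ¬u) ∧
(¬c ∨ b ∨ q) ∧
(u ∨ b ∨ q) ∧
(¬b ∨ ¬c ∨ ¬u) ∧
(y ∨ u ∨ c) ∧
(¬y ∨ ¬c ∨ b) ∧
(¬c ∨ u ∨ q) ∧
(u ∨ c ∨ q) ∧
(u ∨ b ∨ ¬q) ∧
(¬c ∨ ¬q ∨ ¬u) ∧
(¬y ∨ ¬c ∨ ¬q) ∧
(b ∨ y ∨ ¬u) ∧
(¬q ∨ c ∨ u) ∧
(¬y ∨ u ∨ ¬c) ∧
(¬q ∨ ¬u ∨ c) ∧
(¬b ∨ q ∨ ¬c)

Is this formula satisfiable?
No

No, the formula is not satisfiable.

No assignment of truth values to the variables can make all 25 clauses true simultaneously.

The formula is UNSAT (unsatisfiable).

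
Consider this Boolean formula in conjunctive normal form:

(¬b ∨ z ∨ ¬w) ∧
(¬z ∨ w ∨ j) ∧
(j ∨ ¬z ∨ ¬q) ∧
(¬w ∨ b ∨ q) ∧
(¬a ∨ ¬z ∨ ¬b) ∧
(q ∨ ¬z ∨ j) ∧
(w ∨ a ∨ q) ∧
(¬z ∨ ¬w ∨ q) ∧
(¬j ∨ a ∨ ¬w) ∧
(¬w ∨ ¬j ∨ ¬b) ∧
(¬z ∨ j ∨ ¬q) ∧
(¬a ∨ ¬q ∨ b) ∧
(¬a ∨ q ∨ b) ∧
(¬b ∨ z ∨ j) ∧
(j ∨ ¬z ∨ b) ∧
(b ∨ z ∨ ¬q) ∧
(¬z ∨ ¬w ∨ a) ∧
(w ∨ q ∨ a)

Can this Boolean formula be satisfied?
Yes

Yes, the formula is satisfiable.

One satisfying assignment is: j=True, a=True, b=True, z=False, w=False, q=False

Verification: With this assignment, all 18 clauses evaluate to true.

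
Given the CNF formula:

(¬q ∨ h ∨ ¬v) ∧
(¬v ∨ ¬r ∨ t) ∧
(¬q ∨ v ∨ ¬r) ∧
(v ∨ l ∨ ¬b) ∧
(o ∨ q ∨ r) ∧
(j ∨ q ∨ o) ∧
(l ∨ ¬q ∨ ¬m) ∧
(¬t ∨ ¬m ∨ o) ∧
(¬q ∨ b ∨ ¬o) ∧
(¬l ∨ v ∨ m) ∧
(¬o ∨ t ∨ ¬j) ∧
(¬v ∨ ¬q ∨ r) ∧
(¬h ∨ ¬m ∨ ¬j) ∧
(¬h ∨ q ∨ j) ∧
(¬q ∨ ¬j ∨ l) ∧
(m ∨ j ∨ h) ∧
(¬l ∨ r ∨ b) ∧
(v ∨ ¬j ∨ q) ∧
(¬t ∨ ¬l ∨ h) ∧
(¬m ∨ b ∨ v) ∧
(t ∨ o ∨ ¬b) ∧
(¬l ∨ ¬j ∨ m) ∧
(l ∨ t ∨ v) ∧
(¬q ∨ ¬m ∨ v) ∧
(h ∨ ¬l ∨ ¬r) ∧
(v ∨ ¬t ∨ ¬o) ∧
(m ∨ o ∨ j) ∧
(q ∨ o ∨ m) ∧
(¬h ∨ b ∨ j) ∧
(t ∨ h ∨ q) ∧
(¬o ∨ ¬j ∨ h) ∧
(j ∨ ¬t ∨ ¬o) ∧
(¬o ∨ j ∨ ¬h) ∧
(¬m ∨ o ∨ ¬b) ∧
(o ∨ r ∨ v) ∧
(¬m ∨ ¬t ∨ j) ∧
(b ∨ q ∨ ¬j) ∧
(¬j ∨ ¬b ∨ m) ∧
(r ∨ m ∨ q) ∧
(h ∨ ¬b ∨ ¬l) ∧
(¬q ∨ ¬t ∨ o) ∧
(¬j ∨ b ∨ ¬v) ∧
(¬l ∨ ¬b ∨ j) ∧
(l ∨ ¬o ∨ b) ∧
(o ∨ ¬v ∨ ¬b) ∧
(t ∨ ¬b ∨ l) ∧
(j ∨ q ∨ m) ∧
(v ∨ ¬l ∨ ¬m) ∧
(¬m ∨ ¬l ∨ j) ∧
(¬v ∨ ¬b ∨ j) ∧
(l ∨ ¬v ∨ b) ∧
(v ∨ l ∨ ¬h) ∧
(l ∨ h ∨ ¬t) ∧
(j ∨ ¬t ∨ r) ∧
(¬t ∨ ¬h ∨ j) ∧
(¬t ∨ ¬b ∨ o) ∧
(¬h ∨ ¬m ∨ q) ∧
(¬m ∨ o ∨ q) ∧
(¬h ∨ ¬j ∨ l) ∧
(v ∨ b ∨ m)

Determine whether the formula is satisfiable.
No

No, the formula is not satisfiable.

No assignment of truth values to the variables can make all 60 clauses true simultaneously.

The formula is UNSAT (unsatisfiable).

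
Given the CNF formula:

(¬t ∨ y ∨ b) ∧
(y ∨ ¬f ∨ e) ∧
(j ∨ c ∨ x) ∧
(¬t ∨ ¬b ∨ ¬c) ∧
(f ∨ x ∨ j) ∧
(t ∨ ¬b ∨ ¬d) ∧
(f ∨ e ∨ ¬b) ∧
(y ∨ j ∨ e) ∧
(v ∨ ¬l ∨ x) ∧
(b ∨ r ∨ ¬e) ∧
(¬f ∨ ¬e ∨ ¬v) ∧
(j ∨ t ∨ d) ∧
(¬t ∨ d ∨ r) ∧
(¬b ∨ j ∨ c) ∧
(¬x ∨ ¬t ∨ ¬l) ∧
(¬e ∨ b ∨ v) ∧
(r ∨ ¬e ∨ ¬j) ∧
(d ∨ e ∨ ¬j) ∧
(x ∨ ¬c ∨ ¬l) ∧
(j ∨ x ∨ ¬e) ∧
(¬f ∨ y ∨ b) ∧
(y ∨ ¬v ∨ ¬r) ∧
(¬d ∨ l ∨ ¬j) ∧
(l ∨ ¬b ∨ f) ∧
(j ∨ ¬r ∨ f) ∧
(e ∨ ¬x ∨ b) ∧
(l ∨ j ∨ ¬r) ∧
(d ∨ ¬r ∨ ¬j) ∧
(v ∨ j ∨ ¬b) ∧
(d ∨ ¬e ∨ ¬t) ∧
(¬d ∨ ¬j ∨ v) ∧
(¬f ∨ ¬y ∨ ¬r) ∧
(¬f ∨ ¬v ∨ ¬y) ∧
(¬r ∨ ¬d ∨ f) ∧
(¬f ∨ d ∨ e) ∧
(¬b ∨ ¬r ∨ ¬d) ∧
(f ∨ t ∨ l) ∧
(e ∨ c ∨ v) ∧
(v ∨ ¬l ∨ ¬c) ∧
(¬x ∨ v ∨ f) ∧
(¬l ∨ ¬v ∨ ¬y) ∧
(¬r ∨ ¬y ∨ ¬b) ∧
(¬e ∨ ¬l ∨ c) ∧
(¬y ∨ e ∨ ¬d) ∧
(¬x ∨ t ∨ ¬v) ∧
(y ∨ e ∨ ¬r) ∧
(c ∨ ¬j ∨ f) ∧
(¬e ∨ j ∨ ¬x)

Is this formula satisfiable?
No

No, the formula is not satisfiable.

No assignment of truth values to the variables can make all 48 clauses true simultaneously.

The formula is UNSAT (unsatisfiable).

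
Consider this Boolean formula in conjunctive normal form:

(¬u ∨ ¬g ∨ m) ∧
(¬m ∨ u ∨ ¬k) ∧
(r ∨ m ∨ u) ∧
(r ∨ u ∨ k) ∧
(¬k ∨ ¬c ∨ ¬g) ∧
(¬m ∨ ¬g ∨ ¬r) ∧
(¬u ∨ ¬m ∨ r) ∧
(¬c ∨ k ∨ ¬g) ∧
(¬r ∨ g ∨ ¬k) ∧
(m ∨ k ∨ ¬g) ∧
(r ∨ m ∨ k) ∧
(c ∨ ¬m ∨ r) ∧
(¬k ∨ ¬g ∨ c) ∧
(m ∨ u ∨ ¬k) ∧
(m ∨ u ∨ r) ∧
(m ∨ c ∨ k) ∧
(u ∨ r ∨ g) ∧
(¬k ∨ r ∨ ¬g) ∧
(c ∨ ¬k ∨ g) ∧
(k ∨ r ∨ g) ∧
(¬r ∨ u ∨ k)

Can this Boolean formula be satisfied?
Yes

Yes, the formula is satisfiable.

One satisfying assignment is: g=False, m=False, r=False, k=True, c=True, u=True

Verification: With this assignment, all 21 clauses evaluate to true.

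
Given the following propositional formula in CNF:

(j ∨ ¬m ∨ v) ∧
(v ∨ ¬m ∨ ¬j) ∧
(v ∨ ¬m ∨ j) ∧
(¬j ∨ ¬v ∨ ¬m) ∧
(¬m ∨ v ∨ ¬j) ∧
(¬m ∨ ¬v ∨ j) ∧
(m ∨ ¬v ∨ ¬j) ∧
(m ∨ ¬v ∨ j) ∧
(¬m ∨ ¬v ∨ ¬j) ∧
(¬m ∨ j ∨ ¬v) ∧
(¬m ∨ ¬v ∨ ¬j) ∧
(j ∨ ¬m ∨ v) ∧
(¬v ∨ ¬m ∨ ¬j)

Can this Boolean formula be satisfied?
Yes

Yes, the formula is satisfiable.

One satisfying assignment is: m=False, v=False, j=False

Verification: With this assignment, all 13 clauses evaluate to true.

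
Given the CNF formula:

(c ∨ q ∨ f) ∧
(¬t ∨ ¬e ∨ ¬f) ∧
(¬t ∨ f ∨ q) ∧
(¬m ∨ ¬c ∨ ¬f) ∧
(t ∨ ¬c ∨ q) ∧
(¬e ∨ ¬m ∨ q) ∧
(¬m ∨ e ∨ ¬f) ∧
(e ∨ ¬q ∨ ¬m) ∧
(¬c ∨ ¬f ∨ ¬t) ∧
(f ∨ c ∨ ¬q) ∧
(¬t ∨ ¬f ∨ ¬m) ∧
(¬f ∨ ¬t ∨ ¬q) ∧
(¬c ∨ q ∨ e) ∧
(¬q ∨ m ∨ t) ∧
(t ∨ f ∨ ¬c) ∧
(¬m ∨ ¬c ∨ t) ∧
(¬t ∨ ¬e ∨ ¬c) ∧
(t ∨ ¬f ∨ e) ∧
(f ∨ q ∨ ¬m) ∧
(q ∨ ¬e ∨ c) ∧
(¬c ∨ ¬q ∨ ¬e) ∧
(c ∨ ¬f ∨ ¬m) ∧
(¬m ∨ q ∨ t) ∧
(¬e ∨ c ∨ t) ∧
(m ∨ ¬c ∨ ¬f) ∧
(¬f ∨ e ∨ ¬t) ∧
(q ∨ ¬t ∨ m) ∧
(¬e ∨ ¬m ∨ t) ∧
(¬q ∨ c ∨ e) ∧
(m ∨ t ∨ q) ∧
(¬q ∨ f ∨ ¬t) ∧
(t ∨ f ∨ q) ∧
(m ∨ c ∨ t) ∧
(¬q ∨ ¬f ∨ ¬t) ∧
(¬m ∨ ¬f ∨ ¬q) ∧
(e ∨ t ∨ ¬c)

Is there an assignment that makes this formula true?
No

No, the formula is not satisfiable.

No assignment of truth values to the variables can make all 36 clauses true simultaneously.

The formula is UNSAT (unsatisfiable).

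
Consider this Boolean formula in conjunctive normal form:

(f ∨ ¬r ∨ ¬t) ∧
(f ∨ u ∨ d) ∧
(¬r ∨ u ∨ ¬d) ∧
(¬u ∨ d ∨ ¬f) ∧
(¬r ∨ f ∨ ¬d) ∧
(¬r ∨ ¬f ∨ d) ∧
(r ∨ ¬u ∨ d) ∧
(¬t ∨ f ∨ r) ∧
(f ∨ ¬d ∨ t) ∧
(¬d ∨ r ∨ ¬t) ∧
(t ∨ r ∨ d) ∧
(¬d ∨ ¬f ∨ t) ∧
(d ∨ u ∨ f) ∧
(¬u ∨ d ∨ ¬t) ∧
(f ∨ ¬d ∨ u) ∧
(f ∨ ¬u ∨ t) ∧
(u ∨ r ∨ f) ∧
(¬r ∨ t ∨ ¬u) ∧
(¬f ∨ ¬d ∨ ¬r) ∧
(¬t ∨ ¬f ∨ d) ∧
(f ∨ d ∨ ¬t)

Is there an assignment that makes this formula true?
No

No, the formula is not satisfiable.

No assignment of truth values to the variables can make all 21 clauses true simultaneously.

The formula is UNSAT (unsatisfiable).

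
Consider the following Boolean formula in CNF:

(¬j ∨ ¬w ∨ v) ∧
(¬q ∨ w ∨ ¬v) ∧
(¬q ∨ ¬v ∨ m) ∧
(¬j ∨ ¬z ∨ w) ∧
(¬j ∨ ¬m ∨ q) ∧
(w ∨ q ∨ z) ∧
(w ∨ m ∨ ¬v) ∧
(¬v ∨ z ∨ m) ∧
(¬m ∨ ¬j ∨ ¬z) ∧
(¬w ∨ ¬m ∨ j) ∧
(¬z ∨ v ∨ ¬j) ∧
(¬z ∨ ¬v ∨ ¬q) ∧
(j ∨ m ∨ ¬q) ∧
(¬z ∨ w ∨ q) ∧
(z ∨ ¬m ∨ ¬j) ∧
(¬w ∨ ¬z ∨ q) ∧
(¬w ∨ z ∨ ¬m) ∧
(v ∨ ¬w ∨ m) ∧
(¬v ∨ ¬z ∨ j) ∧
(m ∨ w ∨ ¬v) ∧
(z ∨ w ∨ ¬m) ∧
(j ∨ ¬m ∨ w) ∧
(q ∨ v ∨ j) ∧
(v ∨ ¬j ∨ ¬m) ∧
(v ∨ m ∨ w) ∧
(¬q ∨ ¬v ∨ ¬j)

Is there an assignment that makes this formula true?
No

No, the formula is not satisfiable.

No assignment of truth values to the variables can make all 26 clauses true simultaneously.

The formula is UNSAT (unsatisfiable).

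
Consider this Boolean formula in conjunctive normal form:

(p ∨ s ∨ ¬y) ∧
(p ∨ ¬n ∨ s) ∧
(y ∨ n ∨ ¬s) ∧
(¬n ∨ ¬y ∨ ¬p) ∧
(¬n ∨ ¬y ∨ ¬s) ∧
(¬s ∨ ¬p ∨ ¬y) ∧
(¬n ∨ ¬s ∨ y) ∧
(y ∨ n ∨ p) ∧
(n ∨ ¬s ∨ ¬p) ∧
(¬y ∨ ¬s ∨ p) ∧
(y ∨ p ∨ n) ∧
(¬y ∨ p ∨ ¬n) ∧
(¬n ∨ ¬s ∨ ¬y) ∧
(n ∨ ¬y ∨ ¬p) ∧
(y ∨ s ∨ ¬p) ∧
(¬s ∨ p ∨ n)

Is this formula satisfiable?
No

No, the formula is not satisfiable.

No assignment of truth values to the variables can make all 16 clauses true simultaneously.

The formula is UNSAT (unsatisfiable).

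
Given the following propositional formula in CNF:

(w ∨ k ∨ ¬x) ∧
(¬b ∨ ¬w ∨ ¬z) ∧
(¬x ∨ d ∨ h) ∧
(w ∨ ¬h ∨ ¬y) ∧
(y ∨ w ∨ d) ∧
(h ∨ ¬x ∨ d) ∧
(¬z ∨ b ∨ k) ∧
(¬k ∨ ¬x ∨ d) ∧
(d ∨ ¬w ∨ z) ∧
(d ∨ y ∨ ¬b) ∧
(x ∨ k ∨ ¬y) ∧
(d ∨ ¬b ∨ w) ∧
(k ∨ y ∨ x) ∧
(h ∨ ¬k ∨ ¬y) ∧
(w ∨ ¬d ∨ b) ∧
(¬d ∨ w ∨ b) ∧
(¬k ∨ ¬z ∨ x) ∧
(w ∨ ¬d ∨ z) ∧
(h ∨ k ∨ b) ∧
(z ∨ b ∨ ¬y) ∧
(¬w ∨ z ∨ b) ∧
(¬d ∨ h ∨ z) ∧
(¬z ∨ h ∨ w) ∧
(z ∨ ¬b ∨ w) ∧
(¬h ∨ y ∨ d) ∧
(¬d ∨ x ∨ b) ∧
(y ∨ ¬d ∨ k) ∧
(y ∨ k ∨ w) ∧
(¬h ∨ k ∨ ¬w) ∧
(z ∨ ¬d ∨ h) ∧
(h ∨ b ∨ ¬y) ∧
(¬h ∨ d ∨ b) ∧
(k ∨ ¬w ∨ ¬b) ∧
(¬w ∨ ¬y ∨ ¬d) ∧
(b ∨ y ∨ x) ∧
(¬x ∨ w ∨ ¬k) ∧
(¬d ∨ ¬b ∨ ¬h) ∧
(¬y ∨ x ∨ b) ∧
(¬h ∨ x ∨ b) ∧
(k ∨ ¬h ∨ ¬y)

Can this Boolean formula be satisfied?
Yes

Yes, the formula is satisfiable.

One satisfying assignment is: w=True, h=True, z=True, d=True, x=True, k=True, y=False, b=False

Verification: With this assignment, all 40 clauses evaluate to true.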